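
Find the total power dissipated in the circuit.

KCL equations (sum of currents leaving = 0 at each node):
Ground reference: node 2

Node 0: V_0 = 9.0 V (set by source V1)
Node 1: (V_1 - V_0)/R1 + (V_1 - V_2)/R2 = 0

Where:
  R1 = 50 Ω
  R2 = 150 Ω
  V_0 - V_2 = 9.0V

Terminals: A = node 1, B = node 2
Nodal analysis, taking node 2 as the 0 V reference.
Source V1 fixes V_0 = 9 V.
KCL at each unknown node (sum of currents leaving = 0; resistances in Ω):
  Node 1: (V_1 - 9)/50 + (V_1 - 0)/150 = 0
Collecting terms: 0.02667 × V_1 = 0.18  =>  V_1 = 6.75 V
Power in each resistor, P = (ΔV)²/R:
  P_R1 = (9 - 6.75)²/50 = 0.1013 W
  P_R2 = (6.75 - 0)²/150 = 0.3038 W
P_total = P_R1 + P_R2 = 0.405 W

Final answer: 0.405 W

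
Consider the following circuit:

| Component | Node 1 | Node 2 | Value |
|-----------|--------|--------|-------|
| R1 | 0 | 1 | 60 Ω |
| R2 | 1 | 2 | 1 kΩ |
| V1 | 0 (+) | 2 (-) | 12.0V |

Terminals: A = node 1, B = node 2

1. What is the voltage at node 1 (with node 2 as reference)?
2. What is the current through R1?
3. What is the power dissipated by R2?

Nodal analysis, taking node 2 as the 0 V reference.
Source V1 fixes V_0 = 12 V.
KCL at each unknown node (sum of currents leaving = 0; resistances in Ω):
  Node 1: (V_1 - 12)/60 + (V_1 - 0)/1000 = 0
Collecting terms: 0.01767 × V_1 = 0.2  =>  V_1 = 11.32 V
Part 1:
  Read off the nodal solution: V_1 = 11.32 V
Part 2:
  I_R1 = (V_0 - V_1)/R1 = (12 - 11.32)/60 = 0.01132 A
  Magnitude: I_R1 = 0.01132 A
Part 3:
  I_R2 = (V_1 - V_2)/R2 = (11.32 - 0)/1000 = 0.01132 A
  P_R2 = I_R2² × R2 = (0.01132)² × 1000 = 0.1282 W

Final answers:
1. V_1 = 11.32 V
2. I_R1 = 0.01132 A
3. P_R2 = 0.1282 W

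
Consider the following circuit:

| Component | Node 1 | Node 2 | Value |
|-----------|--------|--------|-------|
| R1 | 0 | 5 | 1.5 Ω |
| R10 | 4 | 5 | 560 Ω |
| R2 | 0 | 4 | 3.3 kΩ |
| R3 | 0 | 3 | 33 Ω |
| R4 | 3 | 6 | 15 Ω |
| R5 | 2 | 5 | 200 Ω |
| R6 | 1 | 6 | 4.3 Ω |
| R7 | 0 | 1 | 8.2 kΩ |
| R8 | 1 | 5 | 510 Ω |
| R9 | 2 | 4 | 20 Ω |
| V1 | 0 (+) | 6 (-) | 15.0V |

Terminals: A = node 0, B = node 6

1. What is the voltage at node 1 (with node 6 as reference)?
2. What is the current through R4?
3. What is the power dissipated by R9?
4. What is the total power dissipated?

Nodal analysis, taking node 6 as the 0 V reference.
Source V1 fixes V_0 = 15 V.
KCL at each unknown node (sum of currents leaving = 0; resistances in Ω):
  Node 1: (V_1 - 0)/4.3 + (V_1 - 15)/8200 + (V_1 - V_5)/510 = 0
  Node 2: (V_2 - V_5)/200 + (V_2 - V_4)/20 = 0
  Node 3: (V_3 - 15)/33 + (V_3 - 0)/15 = 0
  Node 4: (V_4 - 15)/3300 + (V_4 - V_2)/20 + (V_4 - V_5)/560 = 0
  Node 5: (V_5 - 15)/1.5 + (V_5 - V_2)/200 + (V_5 - V_1)/510 + (V_5 - V_4)/560 = 0
Collecting terms (coefficients in siemens):
  0.2346·V_1 - 0.001961·V_5 = 0.001829
  0.055·V_2 - 0.05·V_4 - 0.005·V_5 = 0
  0.09697·V_3 = 0.4545
  0.05209·V_4 - 0.05·V_2 - 0.001786·V_5 = 0.004545
  0.6754·V_5 - 0.001961·V_1 - 0.005·V_2 - 0.001786·V_4 = 10
Solving these 5 simultaneous equations (Gaussian elimination) gives:
  V_1 = 0.1328 V, V_2 = 14.96 V, V_3 = 4.688 V, V_4 = 14.96 V
  V_5 = 14.96 V
Part 1:
  Read off the nodal solution: V_1 = 0.1328 V
Part 2:
  I_R4 = (V_3 - V_6)/R4 = (4.688 - 0)/15 = 0.3125 A
  Magnitude: I_R4 = 0.3125 A
Part 3:
  I_R9 = (V_2 - V_4)/R9 = (14.96 - 14.96)/20 = -0.000009048 A
  P_R9 = I_R9² × R9 = (-0.000009048)² × 20 = 0.000000001637 W
Part 4:
  Power in each resistor, P = (ΔV)²/R:
    P_R1 = (15 - 14.96)²/1.5 = 0.001266 W
    P_R2 = (15 - 14.96)²/3300 = 0.0000005241 W
    P_R3 = (15 - 4.688)²/33 = 3.223 W
    P_R4 = (4.688 - 0)²/15 = 1.465 W
    P_R5 = (14.96 - 14.96)²/200 = 0.00000001637 W
    P_R6 = (0.1328 - 0)²/4.3 = 0.0041 W
    P_R7 = (15 - 0.1328)²/8200 = 0.02696 W
    P_R8 = (0.1328 - 14.96)²/510 = 0.4309 W
    P_R9 = (14.96 - 14.96)²/20 = 0.000000001637 W
    P_R10 = (14.96 - 14.96)²/560 = 0.000000007076 W
  P_total = P_R1 + P_R2 + P_R3 + P_R4 + P_R5 + P_R6 + P_R7 + P_R8 + P_R9 + P_R10 = 5.151 W

Final answers:
1. V_1 = 0.1328 V
2. I_R4 = 0.3125 A
3. P_R9 = 1.637e-09 W
4. P_total = 5.151 W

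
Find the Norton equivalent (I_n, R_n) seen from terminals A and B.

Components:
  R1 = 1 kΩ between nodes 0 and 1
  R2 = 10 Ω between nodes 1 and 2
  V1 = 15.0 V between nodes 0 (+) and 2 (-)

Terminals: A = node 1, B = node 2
Find the Thévenin equivalent first; then I_n = V_th/R_th and R_n = R_th.
Step 1 — V_th is the open-circuit voltage V_A - V_B (nothing connected across the terminals).
Nodal analysis, taking node 2 as the 0 V reference.
Source V1 fixes V_0 = 15 V.
KCL at each unknown node (sum of currents leaving = 0; resistances in Ω):
  Node 1: (V_1 - 15)/1000 + (V_1 - 0)/10 = 0
Collecting terms: 0.101 × V_1 = 0.015  =>  V_1 = 0.1485 V
V_th = V_1 - V_2 = 0.1485 - 0 = 0.1485 V
Step 2 — R_th: zero the source — replace V1 by a short circuit (node 2 merges into node 0) — and find the resistance seen between A (node 1) and B (node 0).
Reduce the network between node 1 (A) and node 0 (B) by series/parallel combination:
  Rp1 = R1 ‖ R2 (parallel, both between nodes 0 and 1) = 1/(1/1000 + 1/10) = 9.901 Ω
R_th = 9.901 Ω
I_n = V_th/R_th = 0.1485/9.901 = 0.015 A, and R_n = R_th = 9.901 Ω

Final answer: I_n = 0.015 A, R_n = 9.901 Ω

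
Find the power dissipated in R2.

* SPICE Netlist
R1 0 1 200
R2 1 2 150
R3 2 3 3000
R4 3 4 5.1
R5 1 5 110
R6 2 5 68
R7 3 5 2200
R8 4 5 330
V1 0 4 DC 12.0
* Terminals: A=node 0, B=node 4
Nodal analysis, taking node 4 as the 0 V reference.
Source V1 fixes V_0 = 12 V.
KCL at each unknown node (sum of currents leaving = 0; resistances in Ω):
  Node 1: (V_1 - 12)/200 + (V_1 - V_2)/150 + (V_1 - V_5)/110 = 0
  Node 2: (V_2 - V_1)/150 + (V_2 - V_3)/3000 + (V_2 - V_5)/68 = 0
  Node 3: (V_3 - V_2)/3000 + (V_3 - 0)/5.1 + (V_3 - V_5)/2200 = 0
  Node 5: (V_5 - V_1)/110 + (V_5 - V_2)/68 + (V_5 - V_3)/2200 + (V_5 - 0)/330 = 0
Collecting terms (coefficients in siemens):
  0.02076·V_1 - 0.006667·V_2 - 0.009091·V_5 = 0.06
  0.02171·V_2 - 0.006667·V_1 - 0.0003333·V_3 - 0.01471·V_5 = 0
  0.1969·V_3 - 0.0003333·V_2 - 0.0004545·V_5 = 0
  0.02728·V_5 - 0.009091·V_1 - 0.01471·V_2 - 0.0004545·V_3 = 0
Solving these 4 simultaneous equations (Gaussian elimination) gives:
  V_1 = 7.485 V, V_2 = 6.285 V, V_3 = 0.02422 V, V_5 = 5.882 V
I_R2 = (V_1 - V_2)/R2 = (7.485 - 6.285)/150 = 0.008003 A
P_R2 = I_R2² × R2 = (0.008003)² × 150 = 0.009608 W

Final answer: 0.009608 W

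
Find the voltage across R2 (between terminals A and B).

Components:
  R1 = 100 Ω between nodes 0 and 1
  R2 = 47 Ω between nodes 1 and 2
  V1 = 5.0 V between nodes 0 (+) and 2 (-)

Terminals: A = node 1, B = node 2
R1 and R2 are in series across V1 (node 0 → node 1 → node 2), and the output A–B is taken across R2, so this is a voltage divider.
Series current: I = V1/(R1 + R2) = 5/(100 + 47) = 5/147 = 0.03401 A
V_R2 = I × R2 = V1 × R2/(R1 + R2) = 5 × 47/147 = 1.599 V

Final answer: 1.599 V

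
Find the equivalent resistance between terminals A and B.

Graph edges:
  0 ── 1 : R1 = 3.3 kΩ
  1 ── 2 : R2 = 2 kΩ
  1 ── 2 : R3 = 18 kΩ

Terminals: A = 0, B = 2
Reduce the network between node 0 (A) and node 2 (B) by series/parallel combination:
  Rp1 = R2 ‖ R3 (parallel, both between nodes 1 and 2) = 1/(1/2000 + 1/18000) = 1800 Ω
  Rs1 = R1 + Rp1 (series, joined only at node 1) = 3300 + 1800 = 5100 Ω
R_eq = 5.1 kΩ

Final answer: 5.1 kΩ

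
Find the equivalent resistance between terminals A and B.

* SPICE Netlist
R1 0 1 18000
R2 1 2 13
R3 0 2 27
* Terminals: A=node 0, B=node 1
Reduce the network between node 0 (A) and node 1 (B) by series/parallel combination:
  Rs1 = R3 + R2 (series, joined only at node 2) = 27 + 13 = 40 Ω
  Rp1 = R1 ‖ Rs1 (parallel, both between nodes 0 and 1) = 1/(1/18000 + 1/40) = 39.91 Ω
R_eq = 39.91 Ω

Final answer: 39.91 Ω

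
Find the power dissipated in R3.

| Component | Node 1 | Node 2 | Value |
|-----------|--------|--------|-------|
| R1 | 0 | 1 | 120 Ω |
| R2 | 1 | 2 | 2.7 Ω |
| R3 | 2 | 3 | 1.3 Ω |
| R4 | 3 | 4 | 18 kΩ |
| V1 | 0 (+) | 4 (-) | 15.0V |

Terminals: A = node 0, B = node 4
Nodal analysis, taking node 4 as the 0 V reference.
Source V1 fixes V_0 = 15 V.
KCL at each unknown node (sum of currents leaving = 0; resistances in Ω):
  Node 1: (V_1 - 15)/120 + (V_1 - V_2)/2.7 = 0
  Node 2: (V_2 - V_1)/2.7 + (V_2 - V_3)/1.3 = 0
  Node 3: (V_3 - V_2)/1.3 + (V_3 - 0)/18000 = 0
Collecting terms (coefficients in siemens):
  0.3787·V_1 - 0.3704·V_2 = 0.125
  1.14·V_2 - 0.3704·V_1 - 0.7692·V_3 = 0
  0.7693·V_3 - 0.7692·V_2 = 0
Solving these 3 simultaneous equations (Gaussian elimination) gives:
  V_1 = 14.9 V, V_2 = 14.9 V, V_3 = 14.9 V
I_R3 = (V_2 - V_3)/R3 = (14.9 - 14.9)/1.3 = 0.0008276 A
P_R3 = I_R3² × R3 = (0.0008276)² × 1.3 = 0.0000008905 W

Final answer: 8.905e-07 W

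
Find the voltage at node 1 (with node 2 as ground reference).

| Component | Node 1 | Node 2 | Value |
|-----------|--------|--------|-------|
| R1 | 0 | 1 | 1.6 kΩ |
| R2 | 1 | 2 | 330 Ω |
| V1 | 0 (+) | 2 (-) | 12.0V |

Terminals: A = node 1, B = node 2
Nodal analysis, taking node 2 as the 0 V reference.
Source V1 fixes V_0 = 12 V.
KCL at each unknown node (sum of currents leaving = 0; resistances in Ω):
  Node 1: (V_1 - 12)/1600 + (V_1 - 0)/330 = 0
Collecting terms: 0.003655 × V_1 = 0.0075  =>  V_1 = 2.052 V
The requested potential is V_1 = 2.052 V.

Final answer: V_1 = 2.052 V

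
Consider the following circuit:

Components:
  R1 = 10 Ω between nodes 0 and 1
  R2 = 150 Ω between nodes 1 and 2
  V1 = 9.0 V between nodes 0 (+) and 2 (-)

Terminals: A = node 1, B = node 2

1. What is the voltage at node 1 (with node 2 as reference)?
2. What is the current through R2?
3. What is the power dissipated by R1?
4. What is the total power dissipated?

Nodal analysis, taking node 2 as the 0 V reference.
Source V1 fixes V_0 = 9 V.
KCL at each unknown node (sum of currents leaving = 0; resistances in Ω):
  Node 1: (V_1 - 9)/10 + (V_1 - 0)/150 = 0
Collecting terms: 0.1067 × V_1 = 0.9  =>  V_1 = 8.438 V
Part 1:
  Read off the nodal solution: V_1 = 8.438 V
Part 2:
  I_R2 = (V_1 - V_2)/R2 = (8.438 - 0)/150 = 0.05625 A
  Magnitude: I_R2 = 0.05625 A
Part 3:
  I_R1 = (V_0 - V_1)/R1 = (9 - 8.438)/10 = 0.05625 A
  P_R1 = I_R1² × R1 = (0.05625)² × 10 = 0.03164 W
Part 4:
  Power in each resistor, P = (ΔV)²/R:
    P_R1 = (9 - 8.438)²/10 = 0.03164 W
    P_R2 = (8.438 - 0)²/150 = 0.4746 W
  P_total = P_R1 + P_R2 = 0.5062 W

Final answers:
1. V_1 = 8.438 V
2. I_R2 = 0.05625 A
3. P_R1 = 0.03164 W
4. P_total = 0.5062 W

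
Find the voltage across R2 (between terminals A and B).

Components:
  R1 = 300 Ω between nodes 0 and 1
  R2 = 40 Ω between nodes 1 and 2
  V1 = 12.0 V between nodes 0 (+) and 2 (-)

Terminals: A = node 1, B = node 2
R1 and R2 are in series across V1 (node 0 → node 1 → node 2), and the output A–B is taken across R2, so this is a voltage divider.
Series current: I = V1/(R1 + R2) = 12/(300 + 40) = 12/340 = 0.03529 A
V_R2 = I × R2 = V1 × R2/(R1 + R2) = 12 × 40/340 = 1.412 V

Final answer: 1.412 V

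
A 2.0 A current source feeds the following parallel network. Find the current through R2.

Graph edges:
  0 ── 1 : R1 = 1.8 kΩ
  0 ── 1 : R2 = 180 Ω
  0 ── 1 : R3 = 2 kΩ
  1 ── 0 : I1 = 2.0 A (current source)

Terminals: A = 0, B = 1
All resistors sit directly between nodes 0 and 1, so they are in parallel and share one voltage V; the full source current 2 A splits among them.
1/R_par = 1/1800 + 1/180 + 1/2000 = 0.006611 S  =>  R_par = 151.3 Ω
V = I × R_par = 2 × 151.3 = 302.5 V
I_R2 = V/R2 = 302.5/180 = 1.681 A

Final answer: 1.681 A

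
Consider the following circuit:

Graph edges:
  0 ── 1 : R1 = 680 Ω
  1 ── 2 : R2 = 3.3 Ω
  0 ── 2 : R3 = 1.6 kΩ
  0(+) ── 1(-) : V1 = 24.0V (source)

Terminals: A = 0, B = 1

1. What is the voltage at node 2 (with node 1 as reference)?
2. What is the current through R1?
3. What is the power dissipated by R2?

Nodal analysis, taking node 1 as the 0 V reference.
Source V1 fixes V_0 = 24 V.
KCL at each unknown node (sum of currents leaving = 0; resistances in Ω):
  Node 2: (V_2 - 0)/3.3 + (V_2 - 24)/1600 = 0
Collecting terms: 0.3037 × V_2 = 0.015  =>  V_2 = 0.0494 V
Part 1:
  Read off the nodal solution: V_2 = 0.0494 V
Part 2:
  I_R1 = (V_0 - V_1)/R1 = (24 - 0)/680 = 0.03529 A
  Magnitude: I_R1 = 0.03529 A
Part 3:
  I_R2 = (V_1 - V_2)/R2 = (0 - 0.0494)/3.3 = -0.01497 A
  P_R2 = I_R2² × R2 = (-0.01497)² × 3.3 = 0.0007394 W

Final answers:
1. V_2 = 0.0494 V
2. I_R1 = 0.03529 A
3. P_R2 = 0.0007394 W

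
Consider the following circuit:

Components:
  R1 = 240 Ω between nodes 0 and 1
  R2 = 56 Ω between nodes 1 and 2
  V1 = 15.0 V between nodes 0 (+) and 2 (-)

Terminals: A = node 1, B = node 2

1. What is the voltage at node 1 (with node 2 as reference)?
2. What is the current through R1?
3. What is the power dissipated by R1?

Nodal analysis, taking node 2 as the 0 V reference.
Source V1 fixes V_0 = 15 V.
KCL at each unknown node (sum of currents leaving = 0; resistances in Ω):
  Node 1: (V_1 - 15)/240 + (V_1 - 0)/56 = 0
Collecting terms: 0.02202 × V_1 = 0.0625  =>  V_1 = 2.838 V
Part 1:
  Read off the nodal solution: V_1 = 2.838 V
Part 2:
  I_R1 = (V_0 - V_1)/R1 = (15 - 2.838)/240 = 0.05068 A
  Magnitude: I_R1 = 0.05068 A
Part 3:
  I_R1 = (V_0 - V_1)/R1 = (15 - 2.838)/240 = 0.05068 A
  P_R1 = I_R1² × R1 = (0.05068)² × 240 = 0.6163 W

Final answers:
1. V_1 = 2.838 V
2. I_R1 = 0.05068 A
3. P_R1 = 0.6163 W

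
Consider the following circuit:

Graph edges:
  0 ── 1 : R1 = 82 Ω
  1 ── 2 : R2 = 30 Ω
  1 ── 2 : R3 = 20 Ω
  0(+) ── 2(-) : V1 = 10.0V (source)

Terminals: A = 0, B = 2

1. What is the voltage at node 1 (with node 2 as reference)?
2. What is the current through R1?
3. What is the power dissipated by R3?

Nodal analysis, taking node 2 as the 0 V reference.
Source V1 fixes V_0 = 10 V.
KCL at each unknown node (sum of currents leaving = 0; resistances in Ω):
  Node 1: (V_1 - 10)/82 + (V_1 - 0)/30 + (V_1 - 0)/20 = 0
Collecting terms: 0.09553 × V_1 = 0.122  =>  V_1 = 1.277 V
Part 1:
  Read off the nodal solution: V_1 = 1.277 V
Part 2:
  I_R1 = (V_0 - V_1)/R1 = (10 - 1.277)/82 = 0.1064 A
  Magnitude: I_R1 = 0.1064 A
Part 3:
  I_R3 = (V_1 - V_2)/R3 = (1.277 - 0)/20 = 0.06383 A
  P_R3 = I_R3² × R3 = (0.06383)² × 20 = 0.08148 W

Final answers:
1. V_1 = 1.277 V
2. I_R1 = 0.1064 A
3. P_R3 = 0.08148 W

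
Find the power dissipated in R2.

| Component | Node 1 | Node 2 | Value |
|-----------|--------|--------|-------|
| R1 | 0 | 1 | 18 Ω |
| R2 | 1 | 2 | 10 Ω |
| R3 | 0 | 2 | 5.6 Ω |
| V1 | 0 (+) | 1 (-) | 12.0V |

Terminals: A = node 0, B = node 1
Nodal analysis, taking node 1 as the 0 V reference.
Source V1 fixes V_0 = 12 V.
KCL at each unknown node (sum of currents leaving = 0; resistances in Ω):
  Node 2: (V_2 - 0)/10 + (V_2 - 12)/5.6 = 0
Collecting terms: 0.2786 × V_2 = 2.143  =>  V_2 = 7.692 V
I_R2 = (V_1 - V_2)/R2 = (0 - 7.692)/10 = -0.7692 A
P_R2 = I_R2² × R2 = (-0.7692)² × 10 = 5.917 W

Final answer: 5.917 W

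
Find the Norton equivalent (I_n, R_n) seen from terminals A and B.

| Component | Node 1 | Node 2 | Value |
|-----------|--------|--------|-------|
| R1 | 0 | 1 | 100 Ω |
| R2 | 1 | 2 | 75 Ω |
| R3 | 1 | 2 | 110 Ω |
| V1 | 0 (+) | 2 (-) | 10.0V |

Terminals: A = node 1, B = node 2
Find the Thévenin equivalent first; then I_n = V_th/R_th and R_n = R_th.
Step 1 — V_th is the open-circuit voltage V_A - V_B (nothing connected across the terminals).
Nodal analysis, taking node 2 as the 0 V reference.
Source V1 fixes V_0 = 10 V.
KCL at each unknown node (sum of currents leaving = 0; resistances in Ω):
  Node 1: (V_1 - 10)/100 + (V_1 - 0)/75 + (V_1 - 0)/110 = 0
Collecting terms: 0.03242 × V_1 = 0.1  =>  V_1 = 3.084 V
V_th = V_1 - V_2 = 3.084 - 0 = 3.084 V
Step 2 — R_th: zero the source — replace V1 by a short circuit (node 2 merges into node 0) — and find the resistance seen between A (node 1) and B (node 0).
Reduce the network between node 1 (A) and node 0 (B) by series/parallel combination:
  Rp1 = R1 ‖ R2 ‖ R3 (parallel, all between nodes 0 and 1) = 1/(1/100 + 1/75 + 1/110) = 30.84 Ω
R_th = 30.84 Ω
I_n = V_th/R_th = 3.084/30.84 = 0.1 A, and R_n = R_th = 30.84 Ω

Final answer: I_n = 0.1 A, R_n = 30.84 Ω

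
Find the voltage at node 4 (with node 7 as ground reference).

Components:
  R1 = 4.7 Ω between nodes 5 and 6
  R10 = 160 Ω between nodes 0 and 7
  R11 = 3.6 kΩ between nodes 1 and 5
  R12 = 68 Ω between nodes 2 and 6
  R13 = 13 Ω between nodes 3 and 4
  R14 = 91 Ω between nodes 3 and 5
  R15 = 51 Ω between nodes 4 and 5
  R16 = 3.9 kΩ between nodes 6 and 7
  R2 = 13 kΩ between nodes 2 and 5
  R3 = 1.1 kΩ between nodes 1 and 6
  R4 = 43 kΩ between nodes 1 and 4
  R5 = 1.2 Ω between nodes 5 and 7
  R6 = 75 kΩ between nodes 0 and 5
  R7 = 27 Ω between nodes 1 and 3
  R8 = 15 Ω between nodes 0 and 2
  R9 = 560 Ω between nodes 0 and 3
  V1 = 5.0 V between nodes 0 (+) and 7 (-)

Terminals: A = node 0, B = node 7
Nodal analysis, taking node 7 as the 0 V reference.
Source V1 fixes V_0 = 5 V.
KCL at each unknown node (sum of currents leaving = 0; resistances in Ω):
  Node 1: (V_1 - V_6)/1100 + (V_1 - V_4)/43000 + (V_1 - V_3)/27 + (V_1 - V_5)/3600 = 0
  Node 2: (V_2 - V_5)/13000 + (V_2 - 5)/15 + (V_2 - V_6)/68 = 0
  Node 3: (V_3 - V_1)/27 + (V_3 - 5)/560 + (V_3 - V_4)/13 + (V_3 - V_5)/91 = 0
  Node 4: (V_4 - V_1)/43000 + (V_4 - V_3)/13 + (V_4 - V_5)/51 = 0
  Node 5: (V_5 - V_6)/4.7 + (V_5 - V_2)/13000 + (V_5 - 0)/1.2 + (V_5 - 5)/75000 + (V_5 - V_1)/3600 + (V_5 - V_3)/91 + (V_5 - V_4)/51 = 0
  Node 6: (V_6 - V_5)/4.7 + (V_6 - V_1)/1100 + (V_6 - V_2)/68 + (V_6 - 0)/3900 = 0
Collecting terms (coefficients in siemens):
  0.03825·V_1 - 0.03704·V_3 - 0.00002326·V_4 - 0.0002778·V_5 - 0.0009091·V_6 = 0
  0.08145·V_2 - 0.00007692·V_5 - 0.01471·V_6 = 0.3333
  0.1267·V_3 - 0.03704·V_1 - 0.07692·V_4 - 0.01099·V_5 = 0.008929
  0.09655·V_4 - 0.00002326·V_1 - 0.07692·V_3 - 0.01961·V_5 = 0
  1.077·V_5 - 0.0002778·V_1 - 0.00007692·V_2 - 0.01099·V_3 - 0.01961·V_4 - 0.2128·V_6 = 0.00006667
  0.2286·V_6 - 0.0009091·V_1 - 0.01471·V_2 - 0.2128·V_5 = 0
Solving these 6 simultaneous equations (Gaussian elimination) gives:
  V_1 = 0.3796 V, V_2 = 4.154 V, V_3 = 0.3828 V, V_4 = 0.3208 V
  V_5 = 0.07754 V, V_6 = 0.3409 V
The requested potential is V_4 = 0.3208 V.

Final answer: V_4 = 0.3208 V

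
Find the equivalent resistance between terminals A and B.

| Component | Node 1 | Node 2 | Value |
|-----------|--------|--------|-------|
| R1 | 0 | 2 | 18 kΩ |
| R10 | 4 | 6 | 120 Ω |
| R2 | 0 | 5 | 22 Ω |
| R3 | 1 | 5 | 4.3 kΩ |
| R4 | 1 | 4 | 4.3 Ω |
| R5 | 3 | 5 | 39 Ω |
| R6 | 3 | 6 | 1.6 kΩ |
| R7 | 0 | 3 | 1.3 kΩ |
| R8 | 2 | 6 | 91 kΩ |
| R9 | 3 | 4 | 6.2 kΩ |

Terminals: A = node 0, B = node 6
The network is not a plain series/parallel combination. Inject a 1 A test current into terminal A (node 0) and return it from terminal B (node 6); then R_eq = V_A / (1 A).
Nodal analysis, taking node 6 as the 0 V reference.
Current source I_test pushes 1 A into node 0 and draws it out of node 6.
KCL at each unknown node (sum of currents leaving = 0; resistances in Ω):
  Node 0: (V_0 - V_2)/18000 + (V_0 - V_5)/22 + (V_0 - V_3)/1300 - 1 = 0
  Node 1: (V_1 - V_5)/4300 + (V_1 - V_4)/4.3 = 0
  Node 2: (V_2 - V_0)/18000 + (V_2 - 0)/91000 = 0
  Node 3: (V_3 - V_0)/1300 + (V_3 - V_5)/39 + (V_3 - 0)/1600 + (V_3 - V_4)/6200 = 0
  Node 4: (V_4 - V_1)/4.3 + (V_4 - V_3)/6200 + (V_4 - 0)/120 = 0
  Node 5: (V_5 - V_0)/22 + (V_5 - V_1)/4300 + (V_5 - V_3)/39 = 0
Collecting terms (coefficients in siemens):
  0.04628·V_0 - 0.00005556·V_2 - 0.0007692·V_3 - 0.04545·V_5 = 1
  0.2328·V_1 - 0.2326·V_4 - 0.0002326·V_5 = 0
  0.00006654·V_2 - 0.00005556·V_0 = 0
  0.0272·V_3 - 0.0007692·V_0 - 0.0001613·V_4 - 0.02564·V_5 = 0
  0.2411·V_4 - 0.2326·V_1 - 0.0001613·V_3 = 0
  0.07133·V_5 - 0.04545·V_0 - 0.0002326·V_1 - 0.02564·V_3 = 0
Solving these 6 simultaneous equations (Gaussian elimination) gives:
  V_0 = 1033 V, V_1 = 46.08 V, V_2 = 862.2 V, V_3 = 983.4 V
  V_4 = 45.11 V, V_5 = 1012 V
R_eq = V_0 / 1 A = 1033 Ω = 1.033 kΩ

Final answer: 1.033 kΩ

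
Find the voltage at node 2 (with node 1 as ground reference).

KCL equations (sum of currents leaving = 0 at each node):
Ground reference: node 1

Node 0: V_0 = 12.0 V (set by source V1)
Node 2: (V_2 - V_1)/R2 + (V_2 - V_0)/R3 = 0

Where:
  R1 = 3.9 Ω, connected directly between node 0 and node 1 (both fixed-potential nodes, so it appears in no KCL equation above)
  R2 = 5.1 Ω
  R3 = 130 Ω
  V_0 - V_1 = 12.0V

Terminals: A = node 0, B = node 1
Nodal analysis, taking node 1 as the 0 V reference.
Source V1 fixes V_0 = 12 V.
KCL at each unknown node (sum of currents leaving = 0; resistances in Ω):
  Node 2: (V_2 - 0)/5.1 + (V_2 - 12)/130 = 0
Collecting terms: 0.2038 × V_2 = 0.09231  =>  V_2 = 0.453 V
The requested potential is V_2 = 0.453 V.

Final answer: V_2 = 0.453 V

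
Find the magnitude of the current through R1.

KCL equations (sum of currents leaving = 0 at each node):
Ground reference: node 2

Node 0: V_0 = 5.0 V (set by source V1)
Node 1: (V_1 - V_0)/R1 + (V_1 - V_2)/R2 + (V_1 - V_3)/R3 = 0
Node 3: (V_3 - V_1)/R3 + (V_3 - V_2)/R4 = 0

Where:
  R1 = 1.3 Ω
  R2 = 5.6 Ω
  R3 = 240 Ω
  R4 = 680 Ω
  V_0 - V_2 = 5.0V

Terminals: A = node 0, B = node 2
Nodal analysis, taking node 2 as the 0 V reference.
Source V1 fixes V_0 = 5 V.
KCL at each unknown node (sum of currents leaving = 0; resistances in Ω):
  Node 1: (V_1 - 5)/1.3 + (V_1 - 0)/5.6 + (V_1 - V_3)/240 = 0
  Node 3: (V_3 - V_1)/240 + (V_3 - 0)/680 = 0
Collecting terms (coefficients in siemens):
  0.952·V_1 - 0.004167·V_3 = 3.846
  0.005637·V_3 - 0.004167·V_1 = 0
Determinant D = (0.952)(0.005637) - (-0.004167)(-0.004167) = 0.005349
V_1 = [(3.846)(0.005637) - (-0.004167)(0)]/D = 4.053 V
V_3 = [(0.952)(0) - (3.846)(-0.004167)]/D = 2.996 V
I_R1 = (V_0 - V_1)/R1 = (5 - 4.053)/1.3 = 0.7282 A
|I_R1| = 0.7282 A

Final answer: |I_R1| = 0.7282 A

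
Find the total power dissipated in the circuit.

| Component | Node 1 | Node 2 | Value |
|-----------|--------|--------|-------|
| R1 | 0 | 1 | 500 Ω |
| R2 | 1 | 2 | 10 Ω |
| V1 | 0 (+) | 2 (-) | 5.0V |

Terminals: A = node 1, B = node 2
Nodal analysis, taking node 2 as the 0 V reference.
Source V1 fixes V_0 = 5 V.
KCL at each unknown node (sum of currents leaving = 0; resistances in Ω):
  Node 1: (V_1 - 5)/500 + (V_1 - 0)/10 = 0
Collecting terms: 0.102 × V_1 = 0.01  =>  V_1 = 0.09804 V
Power in each resistor, P = (ΔV)²/R:
  P_R1 = (5 - 0.09804)²/500 = 0.04806 W
  P_R2 = (0.09804 - 0)²/10 = 0.0009612 W
P_total = P_R1 + P_R2 = 0.04902 W

Final answer: 0.04902 W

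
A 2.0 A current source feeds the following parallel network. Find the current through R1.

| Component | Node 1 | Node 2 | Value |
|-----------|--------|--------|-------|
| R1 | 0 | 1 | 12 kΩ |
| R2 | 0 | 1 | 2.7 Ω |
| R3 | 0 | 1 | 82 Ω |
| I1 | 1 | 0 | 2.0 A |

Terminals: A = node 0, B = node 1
All resistors sit directly between nodes 0 and 1, so they are in parallel and share one voltage V; the full source current 2 A splits among them.
1/R_par = 1/12000 + 1/2.7 + 1/82 = 0.3826 S  =>  R_par = 2.613 Ω
V = I × R_par = 2 × 2.613 = 5.227 V
I_R1 = V/R1 = 5.227/12000 = 0.0004356 A

Final answer: 0.0004356 A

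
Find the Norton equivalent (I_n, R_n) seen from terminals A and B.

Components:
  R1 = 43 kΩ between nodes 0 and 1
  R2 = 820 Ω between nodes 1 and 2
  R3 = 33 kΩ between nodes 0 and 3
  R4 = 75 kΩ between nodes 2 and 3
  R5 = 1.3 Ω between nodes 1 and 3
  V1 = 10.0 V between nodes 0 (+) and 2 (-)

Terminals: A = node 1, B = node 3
Find the Thévenin equivalent first; then I_n = V_th/R_th and R_n = R_th.
Step 1 — V_th is the open-circuit voltage V_A - V_B (nothing connected across the terminals).
Nodal analysis, taking node 2 as the 0 V reference.
Source V1 fixes V_0 = 10 V.
KCL at each unknown node (sum of currents leaving = 0; resistances in Ω):
  Node 1: (V_1 - 10)/43000 + (V_1 - 0)/820 + (V_1 - V_3)/1.3 = 0
  Node 3: (V_3 - 10)/33000 + (V_3 - 0)/75000 + (V_3 - V_1)/1.3 = 0
Collecting terms (coefficients in siemens):
  0.7705·V_1 - 0.7692·V_3 = 0.0002326
  0.7693·V_3 - 0.7692·V_1 = 0.000303
Determinant D = (0.7705)(0.7693) - (-0.7692)(-0.7692) = 0.0009896
V_1 = [(0.0002326)(0.7693) - (-0.7692)(0.000303)]/D = 0.4163 V
V_3 = [(0.7705)(0.000303) - (0.0002326)(-0.7692)]/D = 0.4167 V
V_th = V_1 - V_3 = 0.4163 - 0.4167 = -0.0003703 V
Step 2 — R_th: zero the source — replace V1 by a short circuit (node 2 merges into node 0) — and find the resistance seen between A (node 1) and B (node 3).
Reduce the network between node 1 (A) and node 3 (B) by series/parallel combination:
  Rp1 = R1 ‖ R2 (parallel, both between nodes 0 and 1) = 1/(1/43000 + 1/820) = 804.7 Ω
  Rp2 = R3 ‖ R4 (parallel, both between nodes 0 and 3) = 1/(1/33000 + 1/75000) = 22920 Ω
  Rs1 = Rp1 + Rp2 (series, joined only at node 0) = 804.7 + 22920 = 23720 Ω
  Rp3 = R5 ‖ Rs1 (parallel, both between nodes 1 and 3) = 1/(1/1.3 + 1/23720) = 1.3 Ω
R_th = 1.3 Ω
I_n = V_th/R_th = -0.0003703/1.3 = -0.0002849 A, and R_n = R_th = 1.3 Ω

Final answer: I_n = -0.0002849 A, R_n = 1.3 Ω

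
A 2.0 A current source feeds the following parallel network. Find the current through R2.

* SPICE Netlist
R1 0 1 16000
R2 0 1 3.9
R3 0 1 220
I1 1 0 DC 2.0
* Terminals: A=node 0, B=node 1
All resistors sit directly between nodes 0 and 1, so they are in parallel and share one voltage V; the full source current 2 A splits among them.
1/R_par = 1/16000 + 1/3.9 + 1/220 = 0.261 S  =>  R_par = 3.831 Ω
V = I × R_par = 2 × 3.831 = 7.662 V
I_R2 = V/R2 = 7.662/3.9 = 1.965 A

Final answer: 1.965 A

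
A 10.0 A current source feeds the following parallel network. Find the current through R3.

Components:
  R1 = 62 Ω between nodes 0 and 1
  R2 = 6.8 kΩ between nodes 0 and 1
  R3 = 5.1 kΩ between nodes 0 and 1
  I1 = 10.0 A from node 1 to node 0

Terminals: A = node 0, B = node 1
All resistors sit directly between nodes 0 and 1, so they are in parallel and share one voltage V; the full source current 10 A splits among them.
1/R_par = 1/62 + 1/6800 + 1/5100 = 0.01647 S  =>  R_par = 60.71 Ω
V = I × R_par = 10 × 60.71 = 607.1 V
I_R3 = V/R3 = 607.1/5100 = 0.119 A

Final answer: 0.119 A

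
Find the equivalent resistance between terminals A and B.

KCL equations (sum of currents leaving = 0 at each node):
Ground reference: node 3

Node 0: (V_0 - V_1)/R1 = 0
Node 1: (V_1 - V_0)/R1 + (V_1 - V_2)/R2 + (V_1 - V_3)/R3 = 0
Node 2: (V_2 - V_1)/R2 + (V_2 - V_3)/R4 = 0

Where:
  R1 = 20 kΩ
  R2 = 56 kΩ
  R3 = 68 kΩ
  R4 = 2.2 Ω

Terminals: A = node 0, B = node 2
Reduce the network between node 0 (A) and node 2 (B) by series/parallel combination:
  Rs1 = R3 + R4 (series, joined only at node 3) = 68000 + 2.2 = 68000 Ω
  Rp1 = R2 ‖ Rs1 (parallel, both between nodes 1 and 2) = 1/(1/56000 + 1/68000) = 30710 Ω
  Rs2 = R1 + Rp1 (series, joined only at node 1) = 20000 + 30710 = 50710 Ω
R_eq = 50.71 kΩ

Final answer: 50.71 kΩ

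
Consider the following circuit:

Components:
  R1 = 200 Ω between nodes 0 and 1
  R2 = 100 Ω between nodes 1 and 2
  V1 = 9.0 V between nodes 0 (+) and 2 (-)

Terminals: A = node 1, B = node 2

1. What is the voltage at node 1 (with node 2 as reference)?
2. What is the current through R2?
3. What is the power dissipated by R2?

Nodal analysis, taking node 2 as the 0 V reference.
Source V1 fixes V_0 = 9 V.
KCL at each unknown node (sum of currents leaving = 0; resistances in Ω):
  Node 1: (V_1 - 9)/200 + (V_1 - 0)/100 = 0
Collecting terms: 0.015 × V_1 = 0.045  =>  V_1 = 3 V
Part 1:
  Read off the nodal solution: V_1 = 3 V
Part 2:
  I_R2 = (V_1 - V_2)/R2 = (3 - 0)/100 = 0.03 A
  Magnitude: I_R2 = 0.03 A
Part 3:
  I_R2 = (V_1 - V_2)/R2 = (3 - 0)/100 = 0.03 A
  P_R2 = I_R2² × R2 = (0.03)² × 100 = 0.09 W

Final answers:
1. V_1 = 3 V
2. I_R2 = 0.03 A
3. P_R2 = 0.09 W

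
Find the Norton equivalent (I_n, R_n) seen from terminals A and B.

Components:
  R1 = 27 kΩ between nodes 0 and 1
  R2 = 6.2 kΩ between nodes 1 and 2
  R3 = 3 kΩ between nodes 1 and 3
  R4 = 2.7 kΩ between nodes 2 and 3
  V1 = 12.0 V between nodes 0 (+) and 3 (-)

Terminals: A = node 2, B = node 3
Find the Thévenin equivalent first; then I_n = V_th/R_th and R_n = R_th.
Step 1 — V_th is the open-circuit voltage V_A - V_B (nothing connected across the terminals).
Nodal analysis, taking node 3 as the 0 V reference.
Source V1 fixes V_0 = 12 V.
KCL at each unknown node (sum of currents leaving = 0; resistances in Ω):
  Node 1: (V_1 - 12)/27000 + (V_1 - V_2)/6200 + (V_1 - 0)/3000 = 0
  Node 2: (V_2 - V_1)/6200 + (V_2 - 0)/2700 = 0
Collecting terms (coefficients in siemens):
  0.0005317·V_1 - 0.0001613·V_2 = 0.0004444
  0.0005317·V_2 - 0.0001613·V_1 = 0
Determinant D = (0.0005317)(0.0005317) - (-0.0001613)(-0.0001613) = 0.0000002566
V_1 = [(0.0004444)(0.0005317) - (-0.0001613)(0)]/D = 0.9207 V
V_2 = [(0.0005317)(0) - (0.0004444)(-0.0001613)]/D = 0.2793 V
V_th = V_2 - V_3 = 0.2793 - 0 = 0.2793 V
Step 2 — R_th: zero the source — replace V1 by a short circuit (node 3 merges into node 0) — and find the resistance seen between A (node 2) and B (node 0).
Reduce the network between node 2 (A) and node 0 (B) by series/parallel combination:
  Rp1 = R1 ‖ R3 (parallel, both between nodes 0 and 1) = 1/(1/27000 + 1/3000) = 2700 Ω
  Rs1 = R2 + Rp1 (series, joined only at node 1) = 6200 + 2700 = 8900 Ω
  Rp2 = R4 ‖ Rs1 (parallel, both between nodes 0 and 2) = 1/(1/2700 + 1/8900) = 2072 Ω
R_th = 2.072 kΩ
I_n = V_th/R_th = 0.2793/2072 = 0.0001348 A, and R_n = R_th = 2.072 kΩ

Final answer: I_n = 0.0001348 A, R_n = 2.072 kΩ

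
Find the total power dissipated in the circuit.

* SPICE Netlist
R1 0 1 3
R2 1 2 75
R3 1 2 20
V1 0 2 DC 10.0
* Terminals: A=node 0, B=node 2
Nodal analysis, taking node 2 as the 0 V reference.
Source V1 fixes V_0 = 10 V.
KCL at each unknown node (sum of currents leaving = 0; resistances in Ω):
  Node 1: (V_1 - 10)/3 + (V_1 - 0)/75 + (V_1 - 0)/20 = 0
Collecting terms: 0.3967 × V_1 = 3.333  =>  V_1 = 8.403 V
Power in each resistor, P = (ΔV)²/R:
  P_R1 = (10 - 8.403)²/3 = 0.8498 W
  P_R2 = (8.403 - 0)²/75 = 0.9416 W
  P_R3 = (8.403 - 0)²/20 = 3.531 W
P_total = P_R1 + P_R2 + P_R3 = 5.322 W

Final answer: 5.322 W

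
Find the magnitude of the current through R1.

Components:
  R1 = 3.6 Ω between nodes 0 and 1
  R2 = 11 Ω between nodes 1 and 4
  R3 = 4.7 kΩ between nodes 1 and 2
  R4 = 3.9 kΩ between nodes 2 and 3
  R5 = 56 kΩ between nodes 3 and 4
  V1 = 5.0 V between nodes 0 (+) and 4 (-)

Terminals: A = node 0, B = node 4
Nodal analysis, taking node 4 as the 0 V reference.
Source V1 fixes V_0 = 5 V.
KCL at each unknown node (sum of currents leaving = 0; resistances in Ω):
  Node 1: (V_1 - 5)/3.6 + (V_1 - 0)/11 + (V_1 - V_2)/4700 = 0
  Node 2: (V_2 - V_1)/4700 + (V_2 - V_3)/3900 = 0
  Node 3: (V_3 - V_2)/3900 + (V_3 - 0)/56000 = 0
Collecting terms (coefficients in siemens):
  0.3689·V_1 - 0.0002128·V_2 = 1.389
  0.0004692·V_2 - 0.0002128·V_1 - 0.0002564·V_3 = 0
  0.0002743·V_3 - 0.0002564·V_2 = 0
Solving these 3 simultaneous equations (Gaussian elimination) gives:
  V_1 = 3.767 V, V_2 = 3.493 V, V_3 = 3.265 V
I_R1 = (V_0 - V_1)/R1 = (5 - 3.767)/3.6 = 0.3425 A
|I_R1| = 0.3425 A

Final answer: |I_R1| = 0.3425 A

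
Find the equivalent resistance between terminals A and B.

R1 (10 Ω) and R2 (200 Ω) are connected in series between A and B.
Reduce the network between node 0 (A) and node 2 (B) by series/parallel combination:
  Rs1 = R1 + R2 (series, joined only at node 1) = 10 + 200 = 210 Ω
R_eq = 210 Ω

Final answer: 210 Ω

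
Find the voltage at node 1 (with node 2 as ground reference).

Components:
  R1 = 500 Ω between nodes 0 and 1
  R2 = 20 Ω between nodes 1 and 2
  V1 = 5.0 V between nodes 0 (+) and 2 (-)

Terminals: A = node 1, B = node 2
Nodal analysis, taking node 2 as the 0 V reference.
Source V1 fixes V_0 = 5 V.
KCL at each unknown node (sum of currents leaving = 0; resistances in Ω):
  Node 1: (V_1 - 5)/500 + (V_1 - 0)/20 = 0
Collecting terms: 0.052 × V_1 = 0.01  =>  V_1 = 0.1923 V
The requested potential is V_1 = 0.1923 V.

Final answer: V_1 = 0.1923 V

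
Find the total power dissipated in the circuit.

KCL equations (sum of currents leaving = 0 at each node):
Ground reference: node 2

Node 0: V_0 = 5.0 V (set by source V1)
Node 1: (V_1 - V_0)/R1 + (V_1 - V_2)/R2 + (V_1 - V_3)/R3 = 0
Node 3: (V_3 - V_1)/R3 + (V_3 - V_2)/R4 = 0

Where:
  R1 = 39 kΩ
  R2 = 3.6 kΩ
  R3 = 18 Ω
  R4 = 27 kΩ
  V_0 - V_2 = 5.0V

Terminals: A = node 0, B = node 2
Nodal analysis, taking node 2 as the 0 V reference.
Source V1 fixes V_0 = 5 V.
KCL at each unknown node (sum of currents leaving = 0; resistances in Ω):
  Node 1: (V_1 - 5)/39000 + (V_1 - 0)/3600 + (V_1 - V_3)/18 = 0
  Node 3: (V_3 - V_1)/18 + (V_3 - 0)/27000 = 0
Collecting terms (coefficients in siemens):
  0.05586·V_1 - 0.05556·V_3 = 0.0001282
  0.05559·V_3 - 0.05556·V_1 = 0
Determinant D = (0.05586)(0.05559) - (-0.05556)(-0.05556) = 0.00001893
V_1 = [(0.0001282)(0.05559) - (-0.05556)(0)]/D = 0.3766 V
V_3 = [(0.05586)(0) - (0.0001282)(-0.05556)]/D = 0.3763 V
Power in each resistor, P = (ΔV)²/R:
  P_R1 = (5 - 0.3766)²/39000 = 0.0005481 W
  P_R2 = (0.3766 - 0)²/3600 = 0.0000394 W
  P_R3 = (0.3766 - 0.3763)²/18 = 0.000000003497 W
  P_R4 = (0 - 0.3763)²/27000 = 0.000005246 W
P_total = P_R1 + P_R2 + P_R3 + P_R4 = 0.0005927 W

Final answer: 0.0005927 W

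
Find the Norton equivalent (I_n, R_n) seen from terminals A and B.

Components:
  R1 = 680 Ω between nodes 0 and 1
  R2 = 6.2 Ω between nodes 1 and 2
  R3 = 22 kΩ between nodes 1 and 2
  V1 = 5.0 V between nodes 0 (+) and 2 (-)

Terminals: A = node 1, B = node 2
Find the Thévenin equivalent first; then I_n = V_th/R_th and R_n = R_th.
Step 1 — V_th is the open-circuit voltage V_A - V_B (nothing connected across the terminals).
Nodal analysis, taking node 2 as the 0 V reference.
Source V1 fixes V_0 = 5 V.
KCL at each unknown node (sum of currents leaving = 0; resistances in Ω):
  Node 1: (V_1 - 5)/680 + (V_1 - 0)/6.2 + (V_1 - 0)/22000 = 0
Collecting terms: 0.1628 × V_1 = 0.007353  =>  V_1 = 0.04516 V
V_th = V_1 - V_2 = 0.04516 - 0 = 0.04516 V
Step 2 — R_th: zero the source — replace V1 by a short circuit (node 2 merges into node 0) — and find the resistance seen between A (node 1) and B (node 0).
Reduce the network between node 1 (A) and node 0 (B) by series/parallel combination:
  Rp1 = R1 ‖ R2 ‖ R3 (parallel, all between nodes 0 and 1) = 1/(1/680 + 1/6.2 + 1/22000) = 6.142 Ω
R_th = 6.142 Ω
I_n = V_th/R_th = 0.04516/6.142 = 0.007353 A, and R_n = R_th = 6.142 Ω

Final answer: I_n = 0.007353 A, R_n = 6.142 Ω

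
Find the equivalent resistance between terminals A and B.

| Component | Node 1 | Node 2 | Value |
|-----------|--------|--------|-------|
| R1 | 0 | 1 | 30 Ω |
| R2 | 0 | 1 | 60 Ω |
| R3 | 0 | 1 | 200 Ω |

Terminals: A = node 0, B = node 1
Reduce the network between node 0 (A) and node 1 (B) by series/parallel combination:
  Rp1 = R1 ‖ R2 ‖ R3 (parallel, all between nodes 0 and 1) = 1/(1/30 + 1/60 + 1/200) = 18.18 Ω
R_eq = 18.18 Ω

Final answer: 18.18 Ω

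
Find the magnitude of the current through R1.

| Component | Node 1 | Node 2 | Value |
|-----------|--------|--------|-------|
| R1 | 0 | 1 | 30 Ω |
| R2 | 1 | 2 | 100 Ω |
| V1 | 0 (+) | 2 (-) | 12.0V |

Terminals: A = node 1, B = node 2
Nodal analysis, taking node 2 as the 0 V reference.
Source V1 fixes V_0 = 12 V.
KCL at each unknown node (sum of currents leaving = 0; resistances in Ω):
  Node 1: (V_1 - 12)/30 + (V_1 - 0)/100 = 0
Collecting terms: 0.04333 × V_1 = 0.4  =>  V_1 = 9.231 V
I_R1 = (V_0 - V_1)/R1 = (12 - 9.231)/30 = 0.09231 A
|I_R1| = 0.09231 A

Final answer: |I_R1| = 0.09231 A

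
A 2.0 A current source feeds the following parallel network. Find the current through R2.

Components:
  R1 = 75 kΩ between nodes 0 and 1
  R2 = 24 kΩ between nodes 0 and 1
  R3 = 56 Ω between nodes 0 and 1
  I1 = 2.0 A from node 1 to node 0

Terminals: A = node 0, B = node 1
All resistors sit directly between nodes 0 and 1, so they are in parallel and share one voltage V; the full source current 2 A splits among them.
1/R_par = 1/75000 + 1/24000 + 1/56 = 0.01791 S  =>  R_par = 55.83 Ω
V = I × R_par = 2 × 55.83 = 111.7 V
I_R2 = V/R2 = 111.7/24000 = 0.004652 A

Final answer: 0.004652 A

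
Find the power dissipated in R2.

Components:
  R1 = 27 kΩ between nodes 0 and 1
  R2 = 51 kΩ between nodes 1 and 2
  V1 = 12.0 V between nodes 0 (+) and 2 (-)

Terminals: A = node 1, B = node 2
Nodal analysis, taking node 2 as the 0 V reference.
Source V1 fixes V_0 = 12 V.
KCL at each unknown node (sum of currents leaving = 0; resistances in Ω):
  Node 1: (V_1 - 12)/27000 + (V_1 - 0)/51000 = 0
Collecting terms: 0.00005664 × V_1 = 0.0004444  =>  V_1 = 7.846 V
I_R2 = (V_1 - V_2)/R2 = (7.846 - 0)/51000 = 0.0001538 A
P_R2 = I_R2² × R2 = (0.0001538)² × 51000 = 0.001207 W

Final answer: 0.001207 W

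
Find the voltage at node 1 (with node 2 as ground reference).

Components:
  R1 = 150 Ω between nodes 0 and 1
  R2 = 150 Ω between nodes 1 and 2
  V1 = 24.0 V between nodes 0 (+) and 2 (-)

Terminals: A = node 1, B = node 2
Nodal analysis, taking node 2 as the 0 V reference.
Source V1 fixes V_0 = 24 V.
KCL at each unknown node (sum of currents leaving = 0; resistances in Ω):
  Node 1: (V_1 - 24)/150 + (V_1 - 0)/150 = 0
Collecting terms: 0.01333 × V_1 = 0.16  =>  V_1 = 12 V
The requested potential is V_1 = 12 V.

Final answer: V_1 = 12 V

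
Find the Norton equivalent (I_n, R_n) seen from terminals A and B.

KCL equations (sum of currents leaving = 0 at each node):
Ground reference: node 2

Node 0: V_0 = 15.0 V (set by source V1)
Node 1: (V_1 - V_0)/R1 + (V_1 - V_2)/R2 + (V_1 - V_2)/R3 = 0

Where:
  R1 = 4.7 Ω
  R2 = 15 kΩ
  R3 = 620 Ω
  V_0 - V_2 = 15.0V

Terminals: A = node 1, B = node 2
Find the Thévenin equivalent first; then I_n = V_th/R_th and R_n = R_th.
Step 1 — V_th is the open-circuit voltage V_A - V_B (nothing connected across the terminals).
Nodal analysis, taking node 2 as the 0 V reference.
Source V1 fixes V_0 = 15 V.
KCL at each unknown node (sum of currents leaving = 0; resistances in Ω):
  Node 1: (V_1 - 15)/4.7 + (V_1 - 0)/15000 + (V_1 - 0)/620 = 0
Collecting terms: 0.2144 × V_1 = 3.191  =>  V_1 = 14.88 V
V_th = V_1 - V_2 = 14.88 - 0 = 14.88 V
Step 2 — R_th: zero the source — replace V1 by a short circuit (node 2 merges into node 0) — and find the resistance seen between A (node 1) and B (node 0).
Reduce the network between node 1 (A) and node 0 (B) by series/parallel combination:
  Rp1 = R1 ‖ R2 ‖ R3 (parallel, all between nodes 0 and 1) = 1/(1/4.7 + 1/15000 + 1/620) = 4.663 Ω
R_th = 4.663 Ω
I_n = V_th/R_th = 14.88/4.663 = 3.191 A, and R_n = R_th = 4.663 Ω

Final answer: I_n = 3.191 A, R_n = 4.663 Ω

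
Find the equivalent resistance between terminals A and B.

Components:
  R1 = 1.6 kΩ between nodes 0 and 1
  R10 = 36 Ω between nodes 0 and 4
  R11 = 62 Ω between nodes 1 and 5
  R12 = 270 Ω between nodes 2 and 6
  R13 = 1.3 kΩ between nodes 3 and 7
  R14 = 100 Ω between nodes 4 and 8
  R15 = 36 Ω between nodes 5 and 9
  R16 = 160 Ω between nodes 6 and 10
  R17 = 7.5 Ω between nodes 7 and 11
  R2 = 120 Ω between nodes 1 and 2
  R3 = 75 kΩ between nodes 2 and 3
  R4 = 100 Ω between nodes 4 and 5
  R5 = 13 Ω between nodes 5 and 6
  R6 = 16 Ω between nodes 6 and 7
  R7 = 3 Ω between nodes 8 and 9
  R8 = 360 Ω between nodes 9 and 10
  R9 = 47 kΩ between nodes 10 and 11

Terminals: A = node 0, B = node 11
The network is not a plain series/parallel combination. Inject a 1 A test current into terminal A (node 0) and return it from terminal B (node 11); then R_eq = V_A / (1 A).
Nodal analysis, taking node 11 as the 0 V reference.
Current source I_test pushes 1 A into node 0 and draws it out of node 11.
KCL at each unknown node (sum of currents leaving = 0; resistances in Ω):
  Node 0: (V_0 - V_1)/1600 + (V_0 - V_4)/36 - 1 = 0
  Node 1: (V_1 - V_0)/1600 + (V_1 - V_2)/120 + (V_1 - V_5)/62 = 0
  Node 2: (V_2 - V_1)/120 + (V_2 - V_3)/75000 + (V_2 - V_6)/270 = 0
  Node 3: (V_3 - V_2)/75000 + (V_3 - V_7)/1300 = 0
  Node 4: (V_4 - V_0)/36 + (V_4 - V_5)/100 + (V_4 - V_8)/100 = 0
  Node 5: (V_5 - V_1)/62 + (V_5 - V_4)/100 + (V_5 - V_6)/13 + (V_5 - V_9)/36 = 0
  Node 6: (V_6 - V_2)/270 + (V_6 - V_5)/13 + (V_6 - V_7)/16 + (V_6 - V_10)/160 = 0
  Node 7: (V_7 - V_3)/1300 + (V_7 - V_6)/16 + (V_7 - 0)/7.5 = 0
  Node 8: (V_8 - V_4)/100 + (V_8 - V_9)/3 = 0
  Node 9: (V_9 - V_5)/36 + (V_9 - V_8)/3 + (V_9 - V_10)/360 = 0
  Node 10: (V_10 - V_6)/160 + (V_10 - V_9)/360 + (V_10 - 0)/47000 = 0
Collecting terms (coefficients in siemens):
  0.0284·V_0 - 0.000625·V_1 - 0.02778·V_4 = 1
  0.02509·V_1 - 0.000625·V_0 - 0.008333·V_2 - 0.01613·V_5 = 0
  0.01205·V_2 - 0.008333·V_1 - 0.00001333·V_3 - 0.003704·V_6 = 0
  0.0007826·V_3 - 0.00001333·V_2 - 0.0007692·V_7 = 0
  0.04778·V_4 - 0.02778·V_0 - 0.01·V_5 - 0.01·V_8 = 0
  0.1308·V_5 - 0.01613·V_1 - 0.01·V_4 - 0.07692·V_6 - 0.02778·V_9 = 0
  0.1494·V_6 - 0.003704·V_2 - 0.07692·V_5 - 0.0625·V_7 - 0.00625·V_10 = 0
  0.1966·V_7 - 0.0007692·V_3 - 0.0625·V_6 = 0
  0.3433·V_8 - 0.01·V_4 - 0.3333·V_9 = 0
  0.3639·V_9 - 0.02778·V_5 - 0.3333·V_8 - 0.002778·V_10 = 0
  0.009049·V_10 - 0.00625·V_6 - 0.002778·V_9 = 0
Solving these 11 simultaneous equations (Gaussian elimination) gives:
  V_0 = 123.7 V, V_1 = 36.68 V, V_2 = 32.59 V, V_3 = 7.923 V
  V_4 = 89.69 V, V_5 = 35.42 V, V_6 = 23.48 V, V_7 = 7.495 V
  V_8 = 49.41 V, V_9 = 48.2 V, V_10 = 31.01 V
R_eq = V_0 / 1 A = 123.7 Ω

Final answer: 123.7 Ω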